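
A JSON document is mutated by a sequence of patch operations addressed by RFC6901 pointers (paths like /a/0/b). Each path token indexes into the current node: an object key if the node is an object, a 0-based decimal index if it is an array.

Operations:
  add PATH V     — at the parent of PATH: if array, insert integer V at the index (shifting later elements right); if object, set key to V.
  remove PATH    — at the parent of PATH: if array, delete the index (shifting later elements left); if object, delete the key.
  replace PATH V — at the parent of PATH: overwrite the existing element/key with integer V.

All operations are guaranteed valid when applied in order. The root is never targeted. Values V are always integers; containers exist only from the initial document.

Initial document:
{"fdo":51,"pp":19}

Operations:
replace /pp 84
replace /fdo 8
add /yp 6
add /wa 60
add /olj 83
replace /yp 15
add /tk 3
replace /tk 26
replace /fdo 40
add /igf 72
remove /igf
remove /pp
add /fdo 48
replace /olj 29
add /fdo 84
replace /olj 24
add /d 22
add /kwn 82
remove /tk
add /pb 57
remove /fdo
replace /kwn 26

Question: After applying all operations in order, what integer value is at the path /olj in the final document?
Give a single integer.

Answer: 24

Derivation:
After op 1 (replace /pp 84): {"fdo":51,"pp":84}
After op 2 (replace /fdo 8): {"fdo":8,"pp":84}
After op 3 (add /yp 6): {"fdo":8,"pp":84,"yp":6}
After op 4 (add /wa 60): {"fdo":8,"pp":84,"wa":60,"yp":6}
After op 5 (add /olj 83): {"fdo":8,"olj":83,"pp":84,"wa":60,"yp":6}
After op 6 (replace /yp 15): {"fdo":8,"olj":83,"pp":84,"wa":60,"yp":15}
After op 7 (add /tk 3): {"fdo":8,"olj":83,"pp":84,"tk":3,"wa":60,"yp":15}
After op 8 (replace /tk 26): {"fdo":8,"olj":83,"pp":84,"tk":26,"wa":60,"yp":15}
After op 9 (replace /fdo 40): {"fdo":40,"olj":83,"pp":84,"tk":26,"wa":60,"yp":15}
After op 10 (add /igf 72): {"fdo":40,"igf":72,"olj":83,"pp":84,"tk":26,"wa":60,"yp":15}
After op 11 (remove /igf): {"fdo":40,"olj":83,"pp":84,"tk":26,"wa":60,"yp":15}
After op 12 (remove /pp): {"fdo":40,"olj":83,"tk":26,"wa":60,"yp":15}
After op 13 (add /fdo 48): {"fdo":48,"olj":83,"tk":26,"wa":60,"yp":15}
After op 14 (replace /olj 29): {"fdo":48,"olj":29,"tk":26,"wa":60,"yp":15}
After op 15 (add /fdo 84): {"fdo":84,"olj":29,"tk":26,"wa":60,"yp":15}
After op 16 (replace /olj 24): {"fdo":84,"olj":24,"tk":26,"wa":60,"yp":15}
After op 17 (add /d 22): {"d":22,"fdo":84,"olj":24,"tk":26,"wa":60,"yp":15}
After op 18 (add /kwn 82): {"d":22,"fdo":84,"kwn":82,"olj":24,"tk":26,"wa":60,"yp":15}
After op 19 (remove /tk): {"d":22,"fdo":84,"kwn":82,"olj":24,"wa":60,"yp":15}
After op 20 (add /pb 57): {"d":22,"fdo":84,"kwn":82,"olj":24,"pb":57,"wa":60,"yp":15}
After op 21 (remove /fdo): {"d":22,"kwn":82,"olj":24,"pb":57,"wa":60,"yp":15}
After op 22 (replace /kwn 26): {"d":22,"kwn":26,"olj":24,"pb":57,"wa":60,"yp":15}
Value at /olj: 24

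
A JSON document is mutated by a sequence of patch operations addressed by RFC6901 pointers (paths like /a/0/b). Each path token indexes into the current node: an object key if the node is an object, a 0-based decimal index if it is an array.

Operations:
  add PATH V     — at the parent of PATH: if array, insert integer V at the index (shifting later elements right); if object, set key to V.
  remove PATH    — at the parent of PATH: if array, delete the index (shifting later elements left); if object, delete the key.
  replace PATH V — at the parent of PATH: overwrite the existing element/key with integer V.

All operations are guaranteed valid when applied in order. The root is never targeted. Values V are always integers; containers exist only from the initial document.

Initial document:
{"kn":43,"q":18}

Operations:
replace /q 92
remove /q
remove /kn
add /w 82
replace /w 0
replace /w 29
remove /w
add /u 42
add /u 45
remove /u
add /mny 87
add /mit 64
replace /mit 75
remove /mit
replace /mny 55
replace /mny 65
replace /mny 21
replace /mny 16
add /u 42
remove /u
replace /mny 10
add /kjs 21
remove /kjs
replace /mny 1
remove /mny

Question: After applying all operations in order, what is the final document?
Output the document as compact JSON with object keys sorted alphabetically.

After op 1 (replace /q 92): {"kn":43,"q":92}
After op 2 (remove /q): {"kn":43}
After op 3 (remove /kn): {}
After op 4 (add /w 82): {"w":82}
After op 5 (replace /w 0): {"w":0}
After op 6 (replace /w 29): {"w":29}
After op 7 (remove /w): {}
After op 8 (add /u 42): {"u":42}
After op 9 (add /u 45): {"u":45}
After op 10 (remove /u): {}
After op 11 (add /mny 87): {"mny":87}
After op 12 (add /mit 64): {"mit":64,"mny":87}
After op 13 (replace /mit 75): {"mit":75,"mny":87}
After op 14 (remove /mit): {"mny":87}
After op 15 (replace /mny 55): {"mny":55}
After op 16 (replace /mny 65): {"mny":65}
After op 17 (replace /mny 21): {"mny":21}
After op 18 (replace /mny 16): {"mny":16}
After op 19 (add /u 42): {"mny":16,"u":42}
After op 20 (remove /u): {"mny":16}
After op 21 (replace /mny 10): {"mny":10}
After op 22 (add /kjs 21): {"kjs":21,"mny":10}
After op 23 (remove /kjs): {"mny":10}
After op 24 (replace /mny 1): {"mny":1}
After op 25 (remove /mny): {}

Answer: {}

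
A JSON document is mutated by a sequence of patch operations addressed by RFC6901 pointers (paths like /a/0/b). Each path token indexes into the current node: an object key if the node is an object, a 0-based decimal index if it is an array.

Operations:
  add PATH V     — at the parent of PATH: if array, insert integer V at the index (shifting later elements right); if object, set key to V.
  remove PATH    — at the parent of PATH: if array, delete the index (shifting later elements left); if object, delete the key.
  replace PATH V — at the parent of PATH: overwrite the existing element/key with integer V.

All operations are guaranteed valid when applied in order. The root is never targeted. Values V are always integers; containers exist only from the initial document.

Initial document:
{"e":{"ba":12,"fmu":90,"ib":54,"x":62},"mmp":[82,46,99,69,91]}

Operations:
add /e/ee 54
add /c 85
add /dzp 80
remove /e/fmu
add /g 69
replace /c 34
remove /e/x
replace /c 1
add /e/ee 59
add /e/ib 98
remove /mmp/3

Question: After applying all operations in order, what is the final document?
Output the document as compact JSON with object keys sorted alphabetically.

After op 1 (add /e/ee 54): {"e":{"ba":12,"ee":54,"fmu":90,"ib":54,"x":62},"mmp":[82,46,99,69,91]}
After op 2 (add /c 85): {"c":85,"e":{"ba":12,"ee":54,"fmu":90,"ib":54,"x":62},"mmp":[82,46,99,69,91]}
After op 3 (add /dzp 80): {"c":85,"dzp":80,"e":{"ba":12,"ee":54,"fmu":90,"ib":54,"x":62},"mmp":[82,46,99,69,91]}
After op 4 (remove /e/fmu): {"c":85,"dzp":80,"e":{"ba":12,"ee":54,"ib":54,"x":62},"mmp":[82,46,99,69,91]}
After op 5 (add /g 69): {"c":85,"dzp":80,"e":{"ba":12,"ee":54,"ib":54,"x":62},"g":69,"mmp":[82,46,99,69,91]}
After op 6 (replace /c 34): {"c":34,"dzp":80,"e":{"ba":12,"ee":54,"ib":54,"x":62},"g":69,"mmp":[82,46,99,69,91]}
After op 7 (remove /e/x): {"c":34,"dzp":80,"e":{"ba":12,"ee":54,"ib":54},"g":69,"mmp":[82,46,99,69,91]}
After op 8 (replace /c 1): {"c":1,"dzp":80,"e":{"ba":12,"ee":54,"ib":54},"g":69,"mmp":[82,46,99,69,91]}
After op 9 (add /e/ee 59): {"c":1,"dzp":80,"e":{"ba":12,"ee":59,"ib":54},"g":69,"mmp":[82,46,99,69,91]}
After op 10 (add /e/ib 98): {"c":1,"dzp":80,"e":{"ba":12,"ee":59,"ib":98},"g":69,"mmp":[82,46,99,69,91]}
After op 11 (remove /mmp/3): {"c":1,"dzp":80,"e":{"ba":12,"ee":59,"ib":98},"g":69,"mmp":[82,46,99,91]}

Answer: {"c":1,"dzp":80,"e":{"ba":12,"ee":59,"ib":98},"g":69,"mmp":[82,46,99,91]}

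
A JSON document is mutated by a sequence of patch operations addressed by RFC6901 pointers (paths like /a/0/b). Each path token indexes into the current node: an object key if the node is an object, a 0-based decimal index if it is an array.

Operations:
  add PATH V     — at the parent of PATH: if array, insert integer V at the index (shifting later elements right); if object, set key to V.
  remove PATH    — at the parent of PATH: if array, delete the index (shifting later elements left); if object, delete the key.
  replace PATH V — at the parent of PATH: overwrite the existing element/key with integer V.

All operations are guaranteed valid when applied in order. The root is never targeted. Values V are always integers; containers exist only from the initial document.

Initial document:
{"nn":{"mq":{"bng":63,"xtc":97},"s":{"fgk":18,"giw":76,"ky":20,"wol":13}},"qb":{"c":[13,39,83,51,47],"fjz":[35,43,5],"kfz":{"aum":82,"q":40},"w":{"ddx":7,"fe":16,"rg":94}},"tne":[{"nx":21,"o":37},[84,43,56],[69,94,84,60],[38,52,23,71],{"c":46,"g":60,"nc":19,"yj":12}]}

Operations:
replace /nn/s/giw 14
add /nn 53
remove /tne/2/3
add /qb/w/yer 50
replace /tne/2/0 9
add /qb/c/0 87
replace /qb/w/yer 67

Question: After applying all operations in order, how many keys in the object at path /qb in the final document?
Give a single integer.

Answer: 4

Derivation:
After op 1 (replace /nn/s/giw 14): {"nn":{"mq":{"bng":63,"xtc":97},"s":{"fgk":18,"giw":14,"ky":20,"wol":13}},"qb":{"c":[13,39,83,51,47],"fjz":[35,43,5],"kfz":{"aum":82,"q":40},"w":{"ddx":7,"fe":16,"rg":94}},"tne":[{"nx":21,"o":37},[84,43,56],[69,94,84,60],[38,52,23,71],{"c":46,"g":60,"nc":19,"yj":12}]}
After op 2 (add /nn 53): {"nn":53,"qb":{"c":[13,39,83,51,47],"fjz":[35,43,5],"kfz":{"aum":82,"q":40},"w":{"ddx":7,"fe":16,"rg":94}},"tne":[{"nx":21,"o":37},[84,43,56],[69,94,84,60],[38,52,23,71],{"c":46,"g":60,"nc":19,"yj":12}]}
After op 3 (remove /tne/2/3): {"nn":53,"qb":{"c":[13,39,83,51,47],"fjz":[35,43,5],"kfz":{"aum":82,"q":40},"w":{"ddx":7,"fe":16,"rg":94}},"tne":[{"nx":21,"o":37},[84,43,56],[69,94,84],[38,52,23,71],{"c":46,"g":60,"nc":19,"yj":12}]}
After op 4 (add /qb/w/yer 50): {"nn":53,"qb":{"c":[13,39,83,51,47],"fjz":[35,43,5],"kfz":{"aum":82,"q":40},"w":{"ddx":7,"fe":16,"rg":94,"yer":50}},"tne":[{"nx":21,"o":37},[84,43,56],[69,94,84],[38,52,23,71],{"c":46,"g":60,"nc":19,"yj":12}]}
After op 5 (replace /tne/2/0 9): {"nn":53,"qb":{"c":[13,39,83,51,47],"fjz":[35,43,5],"kfz":{"aum":82,"q":40},"w":{"ddx":7,"fe":16,"rg":94,"yer":50}},"tne":[{"nx":21,"o":37},[84,43,56],[9,94,84],[38,52,23,71],{"c":46,"g":60,"nc":19,"yj":12}]}
After op 6 (add /qb/c/0 87): {"nn":53,"qb":{"c":[87,13,39,83,51,47],"fjz":[35,43,5],"kfz":{"aum":82,"q":40},"w":{"ddx":7,"fe":16,"rg":94,"yer":50}},"tne":[{"nx":21,"o":37},[84,43,56],[9,94,84],[38,52,23,71],{"c":46,"g":60,"nc":19,"yj":12}]}
After op 7 (replace /qb/w/yer 67): {"nn":53,"qb":{"c":[87,13,39,83,51,47],"fjz":[35,43,5],"kfz":{"aum":82,"q":40},"w":{"ddx":7,"fe":16,"rg":94,"yer":67}},"tne":[{"nx":21,"o":37},[84,43,56],[9,94,84],[38,52,23,71],{"c":46,"g":60,"nc":19,"yj":12}]}
Size at path /qb: 4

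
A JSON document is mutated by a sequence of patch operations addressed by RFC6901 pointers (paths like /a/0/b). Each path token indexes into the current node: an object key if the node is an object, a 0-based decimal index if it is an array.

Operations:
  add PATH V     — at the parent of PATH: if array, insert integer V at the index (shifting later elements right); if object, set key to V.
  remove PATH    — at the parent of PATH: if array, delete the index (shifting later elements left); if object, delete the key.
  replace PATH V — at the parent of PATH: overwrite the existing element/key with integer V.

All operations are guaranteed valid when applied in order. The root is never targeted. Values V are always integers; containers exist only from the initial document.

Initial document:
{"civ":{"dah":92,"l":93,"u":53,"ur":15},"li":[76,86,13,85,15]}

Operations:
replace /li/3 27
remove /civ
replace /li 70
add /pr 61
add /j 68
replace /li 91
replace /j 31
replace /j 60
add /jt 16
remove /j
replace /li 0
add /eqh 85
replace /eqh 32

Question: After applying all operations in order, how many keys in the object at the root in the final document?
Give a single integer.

Answer: 4

Derivation:
After op 1 (replace /li/3 27): {"civ":{"dah":92,"l":93,"u":53,"ur":15},"li":[76,86,13,27,15]}
After op 2 (remove /civ): {"li":[76,86,13,27,15]}
After op 3 (replace /li 70): {"li":70}
After op 4 (add /pr 61): {"li":70,"pr":61}
After op 5 (add /j 68): {"j":68,"li":70,"pr":61}
After op 6 (replace /li 91): {"j":68,"li":91,"pr":61}
After op 7 (replace /j 31): {"j":31,"li":91,"pr":61}
After op 8 (replace /j 60): {"j":60,"li":91,"pr":61}
After op 9 (add /jt 16): {"j":60,"jt":16,"li":91,"pr":61}
After op 10 (remove /j): {"jt":16,"li":91,"pr":61}
After op 11 (replace /li 0): {"jt":16,"li":0,"pr":61}
After op 12 (add /eqh 85): {"eqh":85,"jt":16,"li":0,"pr":61}
After op 13 (replace /eqh 32): {"eqh":32,"jt":16,"li":0,"pr":61}
Size at the root: 4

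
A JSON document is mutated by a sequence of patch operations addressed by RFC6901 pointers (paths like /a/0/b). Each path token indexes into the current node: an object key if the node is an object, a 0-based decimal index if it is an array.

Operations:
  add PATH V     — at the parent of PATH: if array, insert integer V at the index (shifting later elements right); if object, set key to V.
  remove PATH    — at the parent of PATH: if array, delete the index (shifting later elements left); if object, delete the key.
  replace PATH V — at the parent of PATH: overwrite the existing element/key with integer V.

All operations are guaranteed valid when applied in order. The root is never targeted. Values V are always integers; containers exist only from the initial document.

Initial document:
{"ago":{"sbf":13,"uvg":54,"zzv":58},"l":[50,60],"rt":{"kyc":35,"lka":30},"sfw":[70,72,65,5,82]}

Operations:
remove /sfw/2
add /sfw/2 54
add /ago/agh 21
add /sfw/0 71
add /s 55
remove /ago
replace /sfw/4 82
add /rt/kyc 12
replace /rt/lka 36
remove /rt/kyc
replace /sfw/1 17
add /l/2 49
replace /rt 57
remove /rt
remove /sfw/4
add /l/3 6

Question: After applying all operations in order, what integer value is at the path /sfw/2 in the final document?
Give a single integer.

Answer: 72

Derivation:
After op 1 (remove /sfw/2): {"ago":{"sbf":13,"uvg":54,"zzv":58},"l":[50,60],"rt":{"kyc":35,"lka":30},"sfw":[70,72,5,82]}
After op 2 (add /sfw/2 54): {"ago":{"sbf":13,"uvg":54,"zzv":58},"l":[50,60],"rt":{"kyc":35,"lka":30},"sfw":[70,72,54,5,82]}
After op 3 (add /ago/agh 21): {"ago":{"agh":21,"sbf":13,"uvg":54,"zzv":58},"l":[50,60],"rt":{"kyc":35,"lka":30},"sfw":[70,72,54,5,82]}
After op 4 (add /sfw/0 71): {"ago":{"agh":21,"sbf":13,"uvg":54,"zzv":58},"l":[50,60],"rt":{"kyc":35,"lka":30},"sfw":[71,70,72,54,5,82]}
After op 5 (add /s 55): {"ago":{"agh":21,"sbf":13,"uvg":54,"zzv":58},"l":[50,60],"rt":{"kyc":35,"lka":30},"s":55,"sfw":[71,70,72,54,5,82]}
After op 6 (remove /ago): {"l":[50,60],"rt":{"kyc":35,"lka":30},"s":55,"sfw":[71,70,72,54,5,82]}
After op 7 (replace /sfw/4 82): {"l":[50,60],"rt":{"kyc":35,"lka":30},"s":55,"sfw":[71,70,72,54,82,82]}
After op 8 (add /rt/kyc 12): {"l":[50,60],"rt":{"kyc":12,"lka":30},"s":55,"sfw":[71,70,72,54,82,82]}
After op 9 (replace /rt/lka 36): {"l":[50,60],"rt":{"kyc":12,"lka":36},"s":55,"sfw":[71,70,72,54,82,82]}
After op 10 (remove /rt/kyc): {"l":[50,60],"rt":{"lka":36},"s":55,"sfw":[71,70,72,54,82,82]}
After op 11 (replace /sfw/1 17): {"l":[50,60],"rt":{"lka":36},"s":55,"sfw":[71,17,72,54,82,82]}
After op 12 (add /l/2 49): {"l":[50,60,49],"rt":{"lka":36},"s":55,"sfw":[71,17,72,54,82,82]}
After op 13 (replace /rt 57): {"l":[50,60,49],"rt":57,"s":55,"sfw":[71,17,72,54,82,82]}
After op 14 (remove /rt): {"l":[50,60,49],"s":55,"sfw":[71,17,72,54,82,82]}
After op 15 (remove /sfw/4): {"l":[50,60,49],"s":55,"sfw":[71,17,72,54,82]}
After op 16 (add /l/3 6): {"l":[50,60,49,6],"s":55,"sfw":[71,17,72,54,82]}
Value at /sfw/2: 72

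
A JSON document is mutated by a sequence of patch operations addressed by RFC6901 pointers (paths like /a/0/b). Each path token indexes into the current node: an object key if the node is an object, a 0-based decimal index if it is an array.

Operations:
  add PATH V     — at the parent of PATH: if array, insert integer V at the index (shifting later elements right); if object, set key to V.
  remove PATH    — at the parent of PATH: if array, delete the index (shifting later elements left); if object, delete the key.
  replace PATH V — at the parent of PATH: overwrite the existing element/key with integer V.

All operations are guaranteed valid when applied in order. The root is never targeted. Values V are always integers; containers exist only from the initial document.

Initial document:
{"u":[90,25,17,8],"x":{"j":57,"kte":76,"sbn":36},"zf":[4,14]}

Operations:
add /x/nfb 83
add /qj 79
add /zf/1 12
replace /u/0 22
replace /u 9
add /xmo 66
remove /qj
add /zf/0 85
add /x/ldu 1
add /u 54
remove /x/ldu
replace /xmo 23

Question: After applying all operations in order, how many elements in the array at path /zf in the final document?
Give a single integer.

After op 1 (add /x/nfb 83): {"u":[90,25,17,8],"x":{"j":57,"kte":76,"nfb":83,"sbn":36},"zf":[4,14]}
After op 2 (add /qj 79): {"qj":79,"u":[90,25,17,8],"x":{"j":57,"kte":76,"nfb":83,"sbn":36},"zf":[4,14]}
After op 3 (add /zf/1 12): {"qj":79,"u":[90,25,17,8],"x":{"j":57,"kte":76,"nfb":83,"sbn":36},"zf":[4,12,14]}
After op 4 (replace /u/0 22): {"qj":79,"u":[22,25,17,8],"x":{"j":57,"kte":76,"nfb":83,"sbn":36},"zf":[4,12,14]}
After op 5 (replace /u 9): {"qj":79,"u":9,"x":{"j":57,"kte":76,"nfb":83,"sbn":36},"zf":[4,12,14]}
After op 6 (add /xmo 66): {"qj":79,"u":9,"x":{"j":57,"kte":76,"nfb":83,"sbn":36},"xmo":66,"zf":[4,12,14]}
After op 7 (remove /qj): {"u":9,"x":{"j":57,"kte":76,"nfb":83,"sbn":36},"xmo":66,"zf":[4,12,14]}
After op 8 (add /zf/0 85): {"u":9,"x":{"j":57,"kte":76,"nfb":83,"sbn":36},"xmo":66,"zf":[85,4,12,14]}
After op 9 (add /x/ldu 1): {"u":9,"x":{"j":57,"kte":76,"ldu":1,"nfb":83,"sbn":36},"xmo":66,"zf":[85,4,12,14]}
After op 10 (add /u 54): {"u":54,"x":{"j":57,"kte":76,"ldu":1,"nfb":83,"sbn":36},"xmo":66,"zf":[85,4,12,14]}
After op 11 (remove /x/ldu): {"u":54,"x":{"j":57,"kte":76,"nfb":83,"sbn":36},"xmo":66,"zf":[85,4,12,14]}
After op 12 (replace /xmo 23): {"u":54,"x":{"j":57,"kte":76,"nfb":83,"sbn":36},"xmo":23,"zf":[85,4,12,14]}
Size at path /zf: 4

Answer: 4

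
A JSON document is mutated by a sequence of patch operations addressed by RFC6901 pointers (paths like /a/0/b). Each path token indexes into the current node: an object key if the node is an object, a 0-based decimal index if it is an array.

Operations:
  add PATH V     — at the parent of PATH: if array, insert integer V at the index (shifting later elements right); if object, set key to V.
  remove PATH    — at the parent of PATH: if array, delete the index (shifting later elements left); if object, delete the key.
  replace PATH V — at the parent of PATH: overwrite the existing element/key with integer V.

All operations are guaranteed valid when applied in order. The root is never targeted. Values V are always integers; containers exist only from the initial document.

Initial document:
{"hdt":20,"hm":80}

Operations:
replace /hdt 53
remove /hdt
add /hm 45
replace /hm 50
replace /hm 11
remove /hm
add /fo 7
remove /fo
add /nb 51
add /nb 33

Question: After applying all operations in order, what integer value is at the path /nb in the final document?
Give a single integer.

After op 1 (replace /hdt 53): {"hdt":53,"hm":80}
After op 2 (remove /hdt): {"hm":80}
After op 3 (add /hm 45): {"hm":45}
After op 4 (replace /hm 50): {"hm":50}
After op 5 (replace /hm 11): {"hm":11}
After op 6 (remove /hm): {}
After op 7 (add /fo 7): {"fo":7}
After op 8 (remove /fo): {}
After op 9 (add /nb 51): {"nb":51}
After op 10 (add /nb 33): {"nb":33}
Value at /nb: 33

Answer: 33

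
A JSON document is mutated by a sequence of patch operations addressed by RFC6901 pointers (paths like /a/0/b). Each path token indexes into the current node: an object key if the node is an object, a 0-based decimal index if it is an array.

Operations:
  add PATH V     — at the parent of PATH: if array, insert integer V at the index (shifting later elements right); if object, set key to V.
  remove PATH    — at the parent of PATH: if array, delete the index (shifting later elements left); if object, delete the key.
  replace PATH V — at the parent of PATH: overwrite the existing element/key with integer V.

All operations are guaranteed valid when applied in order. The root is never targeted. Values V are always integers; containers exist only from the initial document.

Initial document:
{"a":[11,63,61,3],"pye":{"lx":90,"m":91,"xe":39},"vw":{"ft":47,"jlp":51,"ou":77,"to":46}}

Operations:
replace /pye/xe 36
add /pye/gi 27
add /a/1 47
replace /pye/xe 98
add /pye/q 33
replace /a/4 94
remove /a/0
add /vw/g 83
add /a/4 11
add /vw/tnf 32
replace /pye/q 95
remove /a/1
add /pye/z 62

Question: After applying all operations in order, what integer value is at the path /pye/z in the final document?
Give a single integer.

After op 1 (replace /pye/xe 36): {"a":[11,63,61,3],"pye":{"lx":90,"m":91,"xe":36},"vw":{"ft":47,"jlp":51,"ou":77,"to":46}}
After op 2 (add /pye/gi 27): {"a":[11,63,61,3],"pye":{"gi":27,"lx":90,"m":91,"xe":36},"vw":{"ft":47,"jlp":51,"ou":77,"to":46}}
After op 3 (add /a/1 47): {"a":[11,47,63,61,3],"pye":{"gi":27,"lx":90,"m":91,"xe":36},"vw":{"ft":47,"jlp":51,"ou":77,"to":46}}
After op 4 (replace /pye/xe 98): {"a":[11,47,63,61,3],"pye":{"gi":27,"lx":90,"m":91,"xe":98},"vw":{"ft":47,"jlp":51,"ou":77,"to":46}}
After op 5 (add /pye/q 33): {"a":[11,47,63,61,3],"pye":{"gi":27,"lx":90,"m":91,"q":33,"xe":98},"vw":{"ft":47,"jlp":51,"ou":77,"to":46}}
After op 6 (replace /a/4 94): {"a":[11,47,63,61,94],"pye":{"gi":27,"lx":90,"m":91,"q":33,"xe":98},"vw":{"ft":47,"jlp":51,"ou":77,"to":46}}
After op 7 (remove /a/0): {"a":[47,63,61,94],"pye":{"gi":27,"lx":90,"m":91,"q":33,"xe":98},"vw":{"ft":47,"jlp":51,"ou":77,"to":46}}
After op 8 (add /vw/g 83): {"a":[47,63,61,94],"pye":{"gi":27,"lx":90,"m":91,"q":33,"xe":98},"vw":{"ft":47,"g":83,"jlp":51,"ou":77,"to":46}}
After op 9 (add /a/4 11): {"a":[47,63,61,94,11],"pye":{"gi":27,"lx":90,"m":91,"q":33,"xe":98},"vw":{"ft":47,"g":83,"jlp":51,"ou":77,"to":46}}
After op 10 (add /vw/tnf 32): {"a":[47,63,61,94,11],"pye":{"gi":27,"lx":90,"m":91,"q":33,"xe":98},"vw":{"ft":47,"g":83,"jlp":51,"ou":77,"tnf":32,"to":46}}
After op 11 (replace /pye/q 95): {"a":[47,63,61,94,11],"pye":{"gi":27,"lx":90,"m":91,"q":95,"xe":98},"vw":{"ft":47,"g":83,"jlp":51,"ou":77,"tnf":32,"to":46}}
After op 12 (remove /a/1): {"a":[47,61,94,11],"pye":{"gi":27,"lx":90,"m":91,"q":95,"xe":98},"vw":{"ft":47,"g":83,"jlp":51,"ou":77,"tnf":32,"to":46}}
After op 13 (add /pye/z 62): {"a":[47,61,94,11],"pye":{"gi":27,"lx":90,"m":91,"q":95,"xe":98,"z":62},"vw":{"ft":47,"g":83,"jlp":51,"ou":77,"tnf":32,"to":46}}
Value at /pye/z: 62

Answer: 62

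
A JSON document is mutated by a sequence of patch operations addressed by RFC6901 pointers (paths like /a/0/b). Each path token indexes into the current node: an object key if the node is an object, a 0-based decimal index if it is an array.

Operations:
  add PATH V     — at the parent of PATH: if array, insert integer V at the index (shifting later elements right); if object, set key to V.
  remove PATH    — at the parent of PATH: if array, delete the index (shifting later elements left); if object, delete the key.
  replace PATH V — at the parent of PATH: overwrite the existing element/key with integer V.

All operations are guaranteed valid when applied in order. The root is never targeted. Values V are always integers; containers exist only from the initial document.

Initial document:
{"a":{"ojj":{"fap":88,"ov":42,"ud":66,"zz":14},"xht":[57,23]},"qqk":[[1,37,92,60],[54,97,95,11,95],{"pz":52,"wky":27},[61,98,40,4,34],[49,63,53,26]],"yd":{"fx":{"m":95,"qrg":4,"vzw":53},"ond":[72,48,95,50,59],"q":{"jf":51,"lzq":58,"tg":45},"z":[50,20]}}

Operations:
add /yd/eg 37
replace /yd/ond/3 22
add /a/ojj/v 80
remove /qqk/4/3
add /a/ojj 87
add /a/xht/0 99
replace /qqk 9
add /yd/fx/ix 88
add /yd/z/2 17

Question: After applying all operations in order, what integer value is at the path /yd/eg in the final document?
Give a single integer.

Answer: 37

Derivation:
After op 1 (add /yd/eg 37): {"a":{"ojj":{"fap":88,"ov":42,"ud":66,"zz":14},"xht":[57,23]},"qqk":[[1,37,92,60],[54,97,95,11,95],{"pz":52,"wky":27},[61,98,40,4,34],[49,63,53,26]],"yd":{"eg":37,"fx":{"m":95,"qrg":4,"vzw":53},"ond":[72,48,95,50,59],"q":{"jf":51,"lzq":58,"tg":45},"z":[50,20]}}
After op 2 (replace /yd/ond/3 22): {"a":{"ojj":{"fap":88,"ov":42,"ud":66,"zz":14},"xht":[57,23]},"qqk":[[1,37,92,60],[54,97,95,11,95],{"pz":52,"wky":27},[61,98,40,4,34],[49,63,53,26]],"yd":{"eg":37,"fx":{"m":95,"qrg":4,"vzw":53},"ond":[72,48,95,22,59],"q":{"jf":51,"lzq":58,"tg":45},"z":[50,20]}}
After op 3 (add /a/ojj/v 80): {"a":{"ojj":{"fap":88,"ov":42,"ud":66,"v":80,"zz":14},"xht":[57,23]},"qqk":[[1,37,92,60],[54,97,95,11,95],{"pz":52,"wky":27},[61,98,40,4,34],[49,63,53,26]],"yd":{"eg":37,"fx":{"m":95,"qrg":4,"vzw":53},"ond":[72,48,95,22,59],"q":{"jf":51,"lzq":58,"tg":45},"z":[50,20]}}
After op 4 (remove /qqk/4/3): {"a":{"ojj":{"fap":88,"ov":42,"ud":66,"v":80,"zz":14},"xht":[57,23]},"qqk":[[1,37,92,60],[54,97,95,11,95],{"pz":52,"wky":27},[61,98,40,4,34],[49,63,53]],"yd":{"eg":37,"fx":{"m":95,"qrg":4,"vzw":53},"ond":[72,48,95,22,59],"q":{"jf":51,"lzq":58,"tg":45},"z":[50,20]}}
After op 5 (add /a/ojj 87): {"a":{"ojj":87,"xht":[57,23]},"qqk":[[1,37,92,60],[54,97,95,11,95],{"pz":52,"wky":27},[61,98,40,4,34],[49,63,53]],"yd":{"eg":37,"fx":{"m":95,"qrg":4,"vzw":53},"ond":[72,48,95,22,59],"q":{"jf":51,"lzq":58,"tg":45},"z":[50,20]}}
After op 6 (add /a/xht/0 99): {"a":{"ojj":87,"xht":[99,57,23]},"qqk":[[1,37,92,60],[54,97,95,11,95],{"pz":52,"wky":27},[61,98,40,4,34],[49,63,53]],"yd":{"eg":37,"fx":{"m":95,"qrg":4,"vzw":53},"ond":[72,48,95,22,59],"q":{"jf":51,"lzq":58,"tg":45},"z":[50,20]}}
After op 7 (replace /qqk 9): {"a":{"ojj":87,"xht":[99,57,23]},"qqk":9,"yd":{"eg":37,"fx":{"m":95,"qrg":4,"vzw":53},"ond":[72,48,95,22,59],"q":{"jf":51,"lzq":58,"tg":45},"z":[50,20]}}
After op 8 (add /yd/fx/ix 88): {"a":{"ojj":87,"xht":[99,57,23]},"qqk":9,"yd":{"eg":37,"fx":{"ix":88,"m":95,"qrg":4,"vzw":53},"ond":[72,48,95,22,59],"q":{"jf":51,"lzq":58,"tg":45},"z":[50,20]}}
After op 9 (add /yd/z/2 17): {"a":{"ojj":87,"xht":[99,57,23]},"qqk":9,"yd":{"eg":37,"fx":{"ix":88,"m":95,"qrg":4,"vzw":53},"ond":[72,48,95,22,59],"q":{"jf":51,"lzq":58,"tg":45},"z":[50,20,17]}}
Value at /yd/eg: 37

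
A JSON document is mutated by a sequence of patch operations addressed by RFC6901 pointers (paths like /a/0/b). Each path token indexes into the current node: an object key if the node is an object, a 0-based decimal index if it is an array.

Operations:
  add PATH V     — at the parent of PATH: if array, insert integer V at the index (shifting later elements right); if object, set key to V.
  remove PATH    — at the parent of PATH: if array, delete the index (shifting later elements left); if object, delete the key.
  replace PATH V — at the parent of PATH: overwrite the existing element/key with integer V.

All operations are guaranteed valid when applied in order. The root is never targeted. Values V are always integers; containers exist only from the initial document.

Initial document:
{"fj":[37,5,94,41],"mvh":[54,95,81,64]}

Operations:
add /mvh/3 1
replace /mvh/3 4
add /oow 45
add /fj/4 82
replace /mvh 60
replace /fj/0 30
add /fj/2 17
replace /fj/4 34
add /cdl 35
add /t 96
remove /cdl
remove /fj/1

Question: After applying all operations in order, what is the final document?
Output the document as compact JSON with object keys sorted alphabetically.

After op 1 (add /mvh/3 1): {"fj":[37,5,94,41],"mvh":[54,95,81,1,64]}
After op 2 (replace /mvh/3 4): {"fj":[37,5,94,41],"mvh":[54,95,81,4,64]}
After op 3 (add /oow 45): {"fj":[37,5,94,41],"mvh":[54,95,81,4,64],"oow":45}
After op 4 (add /fj/4 82): {"fj":[37,5,94,41,82],"mvh":[54,95,81,4,64],"oow":45}
After op 5 (replace /mvh 60): {"fj":[37,5,94,41,82],"mvh":60,"oow":45}
After op 6 (replace /fj/0 30): {"fj":[30,5,94,41,82],"mvh":60,"oow":45}
After op 7 (add /fj/2 17): {"fj":[30,5,17,94,41,82],"mvh":60,"oow":45}
After op 8 (replace /fj/4 34): {"fj":[30,5,17,94,34,82],"mvh":60,"oow":45}
After op 9 (add /cdl 35): {"cdl":35,"fj":[30,5,17,94,34,82],"mvh":60,"oow":45}
After op 10 (add /t 96): {"cdl":35,"fj":[30,5,17,94,34,82],"mvh":60,"oow":45,"t":96}
After op 11 (remove /cdl): {"fj":[30,5,17,94,34,82],"mvh":60,"oow":45,"t":96}
After op 12 (remove /fj/1): {"fj":[30,17,94,34,82],"mvh":60,"oow":45,"t":96}

Answer: {"fj":[30,17,94,34,82],"mvh":60,"oow":45,"t":96}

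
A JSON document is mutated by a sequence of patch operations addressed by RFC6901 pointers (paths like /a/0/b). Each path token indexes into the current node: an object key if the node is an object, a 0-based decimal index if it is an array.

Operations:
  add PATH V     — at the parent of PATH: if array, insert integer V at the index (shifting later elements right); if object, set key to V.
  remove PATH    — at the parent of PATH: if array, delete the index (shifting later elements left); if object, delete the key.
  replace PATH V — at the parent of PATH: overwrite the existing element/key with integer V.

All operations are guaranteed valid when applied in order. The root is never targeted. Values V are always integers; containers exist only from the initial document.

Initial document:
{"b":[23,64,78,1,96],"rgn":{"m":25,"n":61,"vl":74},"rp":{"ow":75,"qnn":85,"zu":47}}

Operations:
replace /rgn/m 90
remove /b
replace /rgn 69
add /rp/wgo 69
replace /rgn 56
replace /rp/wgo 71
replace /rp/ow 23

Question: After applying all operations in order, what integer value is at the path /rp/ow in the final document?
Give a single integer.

After op 1 (replace /rgn/m 90): {"b":[23,64,78,1,96],"rgn":{"m":90,"n":61,"vl":74},"rp":{"ow":75,"qnn":85,"zu":47}}
After op 2 (remove /b): {"rgn":{"m":90,"n":61,"vl":74},"rp":{"ow":75,"qnn":85,"zu":47}}
After op 3 (replace /rgn 69): {"rgn":69,"rp":{"ow":75,"qnn":85,"zu":47}}
After op 4 (add /rp/wgo 69): {"rgn":69,"rp":{"ow":75,"qnn":85,"wgo":69,"zu":47}}
After op 5 (replace /rgn 56): {"rgn":56,"rp":{"ow":75,"qnn":85,"wgo":69,"zu":47}}
After op 6 (replace /rp/wgo 71): {"rgn":56,"rp":{"ow":75,"qnn":85,"wgo":71,"zu":47}}
After op 7 (replace /rp/ow 23): {"rgn":56,"rp":{"ow":23,"qnn":85,"wgo":71,"zu":47}}
Value at /rp/ow: 23

Answer: 23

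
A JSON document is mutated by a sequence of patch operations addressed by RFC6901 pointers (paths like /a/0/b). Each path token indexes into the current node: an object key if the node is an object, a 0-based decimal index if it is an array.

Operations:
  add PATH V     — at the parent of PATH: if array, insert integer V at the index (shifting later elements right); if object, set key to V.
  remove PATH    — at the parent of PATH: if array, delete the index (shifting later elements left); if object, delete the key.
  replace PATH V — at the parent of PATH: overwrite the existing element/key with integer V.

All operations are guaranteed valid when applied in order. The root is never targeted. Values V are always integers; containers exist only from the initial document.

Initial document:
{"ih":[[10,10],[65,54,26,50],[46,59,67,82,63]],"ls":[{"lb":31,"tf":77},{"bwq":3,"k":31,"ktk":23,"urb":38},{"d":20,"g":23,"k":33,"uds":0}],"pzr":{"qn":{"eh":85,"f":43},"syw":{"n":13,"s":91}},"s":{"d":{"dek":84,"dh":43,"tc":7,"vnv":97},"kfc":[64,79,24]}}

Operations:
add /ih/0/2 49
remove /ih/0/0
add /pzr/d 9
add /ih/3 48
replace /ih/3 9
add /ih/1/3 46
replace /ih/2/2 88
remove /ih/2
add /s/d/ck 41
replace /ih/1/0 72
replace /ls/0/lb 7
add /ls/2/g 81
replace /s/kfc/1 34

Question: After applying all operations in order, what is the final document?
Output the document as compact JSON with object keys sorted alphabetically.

After op 1 (add /ih/0/2 49): {"ih":[[10,10,49],[65,54,26,50],[46,59,67,82,63]],"ls":[{"lb":31,"tf":77},{"bwq":3,"k":31,"ktk":23,"urb":38},{"d":20,"g":23,"k":33,"uds":0}],"pzr":{"qn":{"eh":85,"f":43},"syw":{"n":13,"s":91}},"s":{"d":{"dek":84,"dh":43,"tc":7,"vnv":97},"kfc":[64,79,24]}}
After op 2 (remove /ih/0/0): {"ih":[[10,49],[65,54,26,50],[46,59,67,82,63]],"ls":[{"lb":31,"tf":77},{"bwq":3,"k":31,"ktk":23,"urb":38},{"d":20,"g":23,"k":33,"uds":0}],"pzr":{"qn":{"eh":85,"f":43},"syw":{"n":13,"s":91}},"s":{"d":{"dek":84,"dh":43,"tc":7,"vnv":97},"kfc":[64,79,24]}}
After op 3 (add /pzr/d 9): {"ih":[[10,49],[65,54,26,50],[46,59,67,82,63]],"ls":[{"lb":31,"tf":77},{"bwq":3,"k":31,"ktk":23,"urb":38},{"d":20,"g":23,"k":33,"uds":0}],"pzr":{"d":9,"qn":{"eh":85,"f":43},"syw":{"n":13,"s":91}},"s":{"d":{"dek":84,"dh":43,"tc":7,"vnv":97},"kfc":[64,79,24]}}
After op 4 (add /ih/3 48): {"ih":[[10,49],[65,54,26,50],[46,59,67,82,63],48],"ls":[{"lb":31,"tf":77},{"bwq":3,"k":31,"ktk":23,"urb":38},{"d":20,"g":23,"k":33,"uds":0}],"pzr":{"d":9,"qn":{"eh":85,"f":43},"syw":{"n":13,"s":91}},"s":{"d":{"dek":84,"dh":43,"tc":7,"vnv":97},"kfc":[64,79,24]}}
After op 5 (replace /ih/3 9): {"ih":[[10,49],[65,54,26,50],[46,59,67,82,63],9],"ls":[{"lb":31,"tf":77},{"bwq":3,"k":31,"ktk":23,"urb":38},{"d":20,"g":23,"k":33,"uds":0}],"pzr":{"d":9,"qn":{"eh":85,"f":43},"syw":{"n":13,"s":91}},"s":{"d":{"dek":84,"dh":43,"tc":7,"vnv":97},"kfc":[64,79,24]}}
After op 6 (add /ih/1/3 46): {"ih":[[10,49],[65,54,26,46,50],[46,59,67,82,63],9],"ls":[{"lb":31,"tf":77},{"bwq":3,"k":31,"ktk":23,"urb":38},{"d":20,"g":23,"k":33,"uds":0}],"pzr":{"d":9,"qn":{"eh":85,"f":43},"syw":{"n":13,"s":91}},"s":{"d":{"dek":84,"dh":43,"tc":7,"vnv":97},"kfc":[64,79,24]}}
After op 7 (replace /ih/2/2 88): {"ih":[[10,49],[65,54,26,46,50],[46,59,88,82,63],9],"ls":[{"lb":31,"tf":77},{"bwq":3,"k":31,"ktk":23,"urb":38},{"d":20,"g":23,"k":33,"uds":0}],"pzr":{"d":9,"qn":{"eh":85,"f":43},"syw":{"n":13,"s":91}},"s":{"d":{"dek":84,"dh":43,"tc":7,"vnv":97},"kfc":[64,79,24]}}
After op 8 (remove /ih/2): {"ih":[[10,49],[65,54,26,46,50],9],"ls":[{"lb":31,"tf":77},{"bwq":3,"k":31,"ktk":23,"urb":38},{"d":20,"g":23,"k":33,"uds":0}],"pzr":{"d":9,"qn":{"eh":85,"f":43},"syw":{"n":13,"s":91}},"s":{"d":{"dek":84,"dh":43,"tc":7,"vnv":97},"kfc":[64,79,24]}}
After op 9 (add /s/d/ck 41): {"ih":[[10,49],[65,54,26,46,50],9],"ls":[{"lb":31,"tf":77},{"bwq":3,"k":31,"ktk":23,"urb":38},{"d":20,"g":23,"k":33,"uds":0}],"pzr":{"d":9,"qn":{"eh":85,"f":43},"syw":{"n":13,"s":91}},"s":{"d":{"ck":41,"dek":84,"dh":43,"tc":7,"vnv":97},"kfc":[64,79,24]}}
After op 10 (replace /ih/1/0 72): {"ih":[[10,49],[72,54,26,46,50],9],"ls":[{"lb":31,"tf":77},{"bwq":3,"k":31,"ktk":23,"urb":38},{"d":20,"g":23,"k":33,"uds":0}],"pzr":{"d":9,"qn":{"eh":85,"f":43},"syw":{"n":13,"s":91}},"s":{"d":{"ck":41,"dek":84,"dh":43,"tc":7,"vnv":97},"kfc":[64,79,24]}}
After op 11 (replace /ls/0/lb 7): {"ih":[[10,49],[72,54,26,46,50],9],"ls":[{"lb":7,"tf":77},{"bwq":3,"k":31,"ktk":23,"urb":38},{"d":20,"g":23,"k":33,"uds":0}],"pzr":{"d":9,"qn":{"eh":85,"f":43},"syw":{"n":13,"s":91}},"s":{"d":{"ck":41,"dek":84,"dh":43,"tc":7,"vnv":97},"kfc":[64,79,24]}}
After op 12 (add /ls/2/g 81): {"ih":[[10,49],[72,54,26,46,50],9],"ls":[{"lb":7,"tf":77},{"bwq":3,"k":31,"ktk":23,"urb":38},{"d":20,"g":81,"k":33,"uds":0}],"pzr":{"d":9,"qn":{"eh":85,"f":43},"syw":{"n":13,"s":91}},"s":{"d":{"ck":41,"dek":84,"dh":43,"tc":7,"vnv":97},"kfc":[64,79,24]}}
After op 13 (replace /s/kfc/1 34): {"ih":[[10,49],[72,54,26,46,50],9],"ls":[{"lb":7,"tf":77},{"bwq":3,"k":31,"ktk":23,"urb":38},{"d":20,"g":81,"k":33,"uds":0}],"pzr":{"d":9,"qn":{"eh":85,"f":43},"syw":{"n":13,"s":91}},"s":{"d":{"ck":41,"dek":84,"dh":43,"tc":7,"vnv":97},"kfc":[64,34,24]}}

Answer: {"ih":[[10,49],[72,54,26,46,50],9],"ls":[{"lb":7,"tf":77},{"bwq":3,"k":31,"ktk":23,"urb":38},{"d":20,"g":81,"k":33,"uds":0}],"pzr":{"d":9,"qn":{"eh":85,"f":43},"syw":{"n":13,"s":91}},"s":{"d":{"ck":41,"dek":84,"dh":43,"tc":7,"vnv":97},"kfc":[64,34,24]}}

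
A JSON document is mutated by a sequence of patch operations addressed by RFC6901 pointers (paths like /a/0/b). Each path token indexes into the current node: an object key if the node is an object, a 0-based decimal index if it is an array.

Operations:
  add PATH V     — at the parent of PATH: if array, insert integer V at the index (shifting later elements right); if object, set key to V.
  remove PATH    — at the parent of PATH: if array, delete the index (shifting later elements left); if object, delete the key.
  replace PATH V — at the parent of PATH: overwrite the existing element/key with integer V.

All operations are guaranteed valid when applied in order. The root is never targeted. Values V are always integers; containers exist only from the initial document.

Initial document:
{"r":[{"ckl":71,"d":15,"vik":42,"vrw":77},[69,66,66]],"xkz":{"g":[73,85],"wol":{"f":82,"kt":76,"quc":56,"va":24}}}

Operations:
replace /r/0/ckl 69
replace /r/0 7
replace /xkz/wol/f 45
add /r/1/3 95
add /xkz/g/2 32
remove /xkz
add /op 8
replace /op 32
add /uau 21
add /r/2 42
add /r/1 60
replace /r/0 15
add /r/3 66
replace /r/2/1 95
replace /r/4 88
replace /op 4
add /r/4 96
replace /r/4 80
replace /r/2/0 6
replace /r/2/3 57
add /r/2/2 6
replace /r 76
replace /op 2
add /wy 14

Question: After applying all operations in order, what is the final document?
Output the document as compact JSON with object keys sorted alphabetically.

Answer: {"op":2,"r":76,"uau":21,"wy":14}

Derivation:
After op 1 (replace /r/0/ckl 69): {"r":[{"ckl":69,"d":15,"vik":42,"vrw":77},[69,66,66]],"xkz":{"g":[73,85],"wol":{"f":82,"kt":76,"quc":56,"va":24}}}
After op 2 (replace /r/0 7): {"r":[7,[69,66,66]],"xkz":{"g":[73,85],"wol":{"f":82,"kt":76,"quc":56,"va":24}}}
After op 3 (replace /xkz/wol/f 45): {"r":[7,[69,66,66]],"xkz":{"g":[73,85],"wol":{"f":45,"kt":76,"quc":56,"va":24}}}
After op 4 (add /r/1/3 95): {"r":[7,[69,66,66,95]],"xkz":{"g":[73,85],"wol":{"f":45,"kt":76,"quc":56,"va":24}}}
After op 5 (add /xkz/g/2 32): {"r":[7,[69,66,66,95]],"xkz":{"g":[73,85,32],"wol":{"f":45,"kt":76,"quc":56,"va":24}}}
After op 6 (remove /xkz): {"r":[7,[69,66,66,95]]}
After op 7 (add /op 8): {"op":8,"r":[7,[69,66,66,95]]}
After op 8 (replace /op 32): {"op":32,"r":[7,[69,66,66,95]]}
After op 9 (add /uau 21): {"op":32,"r":[7,[69,66,66,95]],"uau":21}
After op 10 (add /r/2 42): {"op":32,"r":[7,[69,66,66,95],42],"uau":21}
After op 11 (add /r/1 60): {"op":32,"r":[7,60,[69,66,66,95],42],"uau":21}
After op 12 (replace /r/0 15): {"op":32,"r":[15,60,[69,66,66,95],42],"uau":21}
After op 13 (add /r/3 66): {"op":32,"r":[15,60,[69,66,66,95],66,42],"uau":21}
After op 14 (replace /r/2/1 95): {"op":32,"r":[15,60,[69,95,66,95],66,42],"uau":21}
After op 15 (replace /r/4 88): {"op":32,"r":[15,60,[69,95,66,95],66,88],"uau":21}
After op 16 (replace /op 4): {"op":4,"r":[15,60,[69,95,66,95],66,88],"uau":21}
After op 17 (add /r/4 96): {"op":4,"r":[15,60,[69,95,66,95],66,96,88],"uau":21}
After op 18 (replace /r/4 80): {"op":4,"r":[15,60,[69,95,66,95],66,80,88],"uau":21}
After op 19 (replace /r/2/0 6): {"op":4,"r":[15,60,[6,95,66,95],66,80,88],"uau":21}
After op 20 (replace /r/2/3 57): {"op":4,"r":[15,60,[6,95,66,57],66,80,88],"uau":21}
After op 21 (add /r/2/2 6): {"op":4,"r":[15,60,[6,95,6,66,57],66,80,88],"uau":21}
After op 22 (replace /r 76): {"op":4,"r":76,"uau":21}
After op 23 (replace /op 2): {"op":2,"r":76,"uau":21}
After op 24 (add /wy 14): {"op":2,"r":76,"uau":21,"wy":14}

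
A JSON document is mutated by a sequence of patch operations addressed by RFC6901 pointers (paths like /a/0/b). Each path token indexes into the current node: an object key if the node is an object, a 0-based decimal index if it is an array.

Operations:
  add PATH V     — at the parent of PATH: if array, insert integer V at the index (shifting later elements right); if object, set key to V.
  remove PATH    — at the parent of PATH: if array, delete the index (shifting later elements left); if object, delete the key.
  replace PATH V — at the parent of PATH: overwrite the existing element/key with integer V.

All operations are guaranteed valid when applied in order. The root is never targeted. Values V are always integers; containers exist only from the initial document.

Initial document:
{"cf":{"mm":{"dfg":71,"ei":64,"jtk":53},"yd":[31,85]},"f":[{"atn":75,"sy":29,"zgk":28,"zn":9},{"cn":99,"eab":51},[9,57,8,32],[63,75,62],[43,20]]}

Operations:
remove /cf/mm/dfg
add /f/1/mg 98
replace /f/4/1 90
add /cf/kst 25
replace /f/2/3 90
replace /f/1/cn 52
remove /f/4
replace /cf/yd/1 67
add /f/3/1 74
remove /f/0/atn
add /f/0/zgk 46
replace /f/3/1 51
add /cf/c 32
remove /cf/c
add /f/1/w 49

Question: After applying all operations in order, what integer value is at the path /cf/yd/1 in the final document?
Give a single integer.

Answer: 67

Derivation:
After op 1 (remove /cf/mm/dfg): {"cf":{"mm":{"ei":64,"jtk":53},"yd":[31,85]},"f":[{"atn":75,"sy":29,"zgk":28,"zn":9},{"cn":99,"eab":51},[9,57,8,32],[63,75,62],[43,20]]}
After op 2 (add /f/1/mg 98): {"cf":{"mm":{"ei":64,"jtk":53},"yd":[31,85]},"f":[{"atn":75,"sy":29,"zgk":28,"zn":9},{"cn":99,"eab":51,"mg":98},[9,57,8,32],[63,75,62],[43,20]]}
After op 3 (replace /f/4/1 90): {"cf":{"mm":{"ei":64,"jtk":53},"yd":[31,85]},"f":[{"atn":75,"sy":29,"zgk":28,"zn":9},{"cn":99,"eab":51,"mg":98},[9,57,8,32],[63,75,62],[43,90]]}
After op 4 (add /cf/kst 25): {"cf":{"kst":25,"mm":{"ei":64,"jtk":53},"yd":[31,85]},"f":[{"atn":75,"sy":29,"zgk":28,"zn":9},{"cn":99,"eab":51,"mg":98},[9,57,8,32],[63,75,62],[43,90]]}
After op 5 (replace /f/2/3 90): {"cf":{"kst":25,"mm":{"ei":64,"jtk":53},"yd":[31,85]},"f":[{"atn":75,"sy":29,"zgk":28,"zn":9},{"cn":99,"eab":51,"mg":98},[9,57,8,90],[63,75,62],[43,90]]}
After op 6 (replace /f/1/cn 52): {"cf":{"kst":25,"mm":{"ei":64,"jtk":53},"yd":[31,85]},"f":[{"atn":75,"sy":29,"zgk":28,"zn":9},{"cn":52,"eab":51,"mg":98},[9,57,8,90],[63,75,62],[43,90]]}
After op 7 (remove /f/4): {"cf":{"kst":25,"mm":{"ei":64,"jtk":53},"yd":[31,85]},"f":[{"atn":75,"sy":29,"zgk":28,"zn":9},{"cn":52,"eab":51,"mg":98},[9,57,8,90],[63,75,62]]}
After op 8 (replace /cf/yd/1 67): {"cf":{"kst":25,"mm":{"ei":64,"jtk":53},"yd":[31,67]},"f":[{"atn":75,"sy":29,"zgk":28,"zn":9},{"cn":52,"eab":51,"mg":98},[9,57,8,90],[63,75,62]]}
After op 9 (add /f/3/1 74): {"cf":{"kst":25,"mm":{"ei":64,"jtk":53},"yd":[31,67]},"f":[{"atn":75,"sy":29,"zgk":28,"zn":9},{"cn":52,"eab":51,"mg":98},[9,57,8,90],[63,74,75,62]]}
After op 10 (remove /f/0/atn): {"cf":{"kst":25,"mm":{"ei":64,"jtk":53},"yd":[31,67]},"f":[{"sy":29,"zgk":28,"zn":9},{"cn":52,"eab":51,"mg":98},[9,57,8,90],[63,74,75,62]]}
After op 11 (add /f/0/zgk 46): {"cf":{"kst":25,"mm":{"ei":64,"jtk":53},"yd":[31,67]},"f":[{"sy":29,"zgk":46,"zn":9},{"cn":52,"eab":51,"mg":98},[9,57,8,90],[63,74,75,62]]}
After op 12 (replace /f/3/1 51): {"cf":{"kst":25,"mm":{"ei":64,"jtk":53},"yd":[31,67]},"f":[{"sy":29,"zgk":46,"zn":9},{"cn":52,"eab":51,"mg":98},[9,57,8,90],[63,51,75,62]]}
After op 13 (add /cf/c 32): {"cf":{"c":32,"kst":25,"mm":{"ei":64,"jtk":53},"yd":[31,67]},"f":[{"sy":29,"zgk":46,"zn":9},{"cn":52,"eab":51,"mg":98},[9,57,8,90],[63,51,75,62]]}
After op 14 (remove /cf/c): {"cf":{"kst":25,"mm":{"ei":64,"jtk":53},"yd":[31,67]},"f":[{"sy":29,"zgk":46,"zn":9},{"cn":52,"eab":51,"mg":98},[9,57,8,90],[63,51,75,62]]}
After op 15 (add /f/1/w 49): {"cf":{"kst":25,"mm":{"ei":64,"jtk":53},"yd":[31,67]},"f":[{"sy":29,"zgk":46,"zn":9},{"cn":52,"eab":51,"mg":98,"w":49},[9,57,8,90],[63,51,75,62]]}
Value at /cf/yd/1: 67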